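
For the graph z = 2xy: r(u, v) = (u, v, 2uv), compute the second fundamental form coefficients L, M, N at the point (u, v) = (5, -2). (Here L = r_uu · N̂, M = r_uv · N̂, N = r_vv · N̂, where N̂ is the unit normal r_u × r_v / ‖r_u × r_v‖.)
L = 0;  M = 2*sqrt(13)/39;  N = 0

Compute the unit normal N̂(u, v) = (-2*v/sqrt(4*u^2 + 4*v^2 + 1), -2*u/sqrt(4*u^2 + 4*v^2 + 1), 1/sqrt(4*u^2 + 4*v^2 + 1)), and the second partials r_uu, r_uv, r_vv. Take dot products:
  L(u, v) = r_uu · N̂ = 0,
  M(u, v) = r_uv · N̂ = 2/sqrt(4*u^2 + 4*v^2 + 1),
  N(u, v) = r_vv · N̂ = 0.
Evaluating at (u, v) = (5, -2):
  L = 0, M = 2*sqrt(13)/39, N = 0.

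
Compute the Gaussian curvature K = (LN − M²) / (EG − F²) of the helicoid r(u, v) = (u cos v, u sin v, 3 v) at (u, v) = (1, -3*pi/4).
K = -9/100

Coefficients of the first fundamental form: E = 1, F = 0, G = u^2 + 9.
Coefficients of the second fundamental form: L = 0, M = -3/sqrt(u^2 + 9), N = 0.
Assemble K = (LN − M²)/(EG − F²) = -9/(u^2 + 9)^2. At (u, v) = (1, -3*pi/4): K = -9/100.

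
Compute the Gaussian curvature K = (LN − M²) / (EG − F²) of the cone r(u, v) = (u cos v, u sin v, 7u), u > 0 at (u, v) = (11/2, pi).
K = 0

Coefficients of the first fundamental form: E = 50, F = 0, G = u^2.
Coefficients of the second fundamental form: L = 0, M = 0, N = 7*sqrt(2)*u^2/(10*Abs(u)).
Assemble K = (LN − M²)/(EG − F²) = 0. At (u, v) = (11/2, pi): K = 0.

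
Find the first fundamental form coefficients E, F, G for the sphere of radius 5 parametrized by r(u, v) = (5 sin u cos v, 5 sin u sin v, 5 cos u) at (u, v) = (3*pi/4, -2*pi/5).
E = 25;  F = 0;  G = 25/2

Partials: r_u = (5*cos(u)*cos(v), 5*sin(v)*cos(u), -5*sin(u)), r_v = (-5*sin(u)*sin(v), 5*sin(u)*cos(v), 0). As functions of (u, v):
  E = r_u · r_u = 25,
  F = r_u · r_v = 0,
  G = r_v · r_v = 25*sin(u)^2.
Evaluating at (u, v) = (3*pi/4, -2*pi/5): E = 25, F = 0, G = 25/2.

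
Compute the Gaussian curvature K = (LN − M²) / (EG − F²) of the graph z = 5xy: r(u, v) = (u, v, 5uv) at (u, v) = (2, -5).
K = -25/527076

Coefficients of the first fundamental form: E = 25*v^2 + 1, F = 25*u*v, G = 25*u^2 + 1.
Coefficients of the second fundamental form: L = 0, M = 5/sqrt(25*u^2 + 25*v^2 + 1), N = 0.
Assemble K = (LN − M²)/(EG − F²) = -25/(625*u^4 + 1250*u^2*v^2 + 50*u^2 + 625*v^4 + 50*v^2 + 1). At (u, v) = (2, -5): K = -25/527076.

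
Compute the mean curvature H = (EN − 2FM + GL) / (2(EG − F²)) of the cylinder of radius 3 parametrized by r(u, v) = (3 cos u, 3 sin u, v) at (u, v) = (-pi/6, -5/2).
H = -1/6

With E = 9, F = 0, G = 1, L = -3, M = 0, N = 0, assemble
  H = (EN − 2FM + GL) / (2(EG − F²)) = -1/6.
At (u, v) = (-pi/6, -5/2): H = -1/6.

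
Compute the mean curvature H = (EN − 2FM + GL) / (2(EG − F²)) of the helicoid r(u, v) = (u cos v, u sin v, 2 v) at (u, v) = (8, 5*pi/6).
H = 0

With E = 1, F = 0, G = u^2 + 4, L = 0, M = -2/sqrt(u^2 + 4), N = 0, assemble
  H = (EN − 2FM + GL) / (2(EG − F²)) = 0.
At (u, v) = (8, 5*pi/6): H = 0.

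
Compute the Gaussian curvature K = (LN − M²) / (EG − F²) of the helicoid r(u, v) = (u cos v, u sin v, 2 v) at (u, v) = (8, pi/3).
K = -1/1156

Coefficients of the first fundamental form: E = 1, F = 0, G = u^2 + 4.
Coefficients of the second fundamental form: L = 0, M = -2/sqrt(u^2 + 4), N = 0.
Assemble K = (LN − M²)/(EG − F²) = -4/(u^2 + 4)^2. At (u, v) = (8, pi/3): K = -1/1156.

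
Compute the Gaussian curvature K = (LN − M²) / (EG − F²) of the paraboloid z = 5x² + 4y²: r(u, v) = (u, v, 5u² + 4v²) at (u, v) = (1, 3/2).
K = 16/12005

Coefficients of the first fundamental form: E = 100*u^2 + 1, F = 80*u*v, G = 64*v^2 + 1.
Coefficients of the second fundamental form: L = 10/sqrt(100*u^2 + 64*v^2 + 1), M = 0, N = 8/sqrt(100*u^2 + 64*v^2 + 1).
Assemble K = (LN − M²)/(EG − F²) = 80/(10000*u^4 + 12800*u^2*v^2 + 200*u^2 + 4096*v^4 + 128*v^2 + 1). At (u, v) = (1, 3/2): K = 16/12005.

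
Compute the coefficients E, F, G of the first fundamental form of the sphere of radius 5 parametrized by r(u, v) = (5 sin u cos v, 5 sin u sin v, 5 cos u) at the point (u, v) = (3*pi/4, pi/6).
E = 25;  F = 0;  G = 25/2

Partials: r_u = (5*cos(u)*cos(v), 5*sin(v)*cos(u), -5*sin(u)), r_v = (-5*sin(u)*sin(v), 5*sin(u)*cos(v), 0). As functions of (u, v):
  E = r_u · r_u = 25,
  F = r_u · r_v = 0,
  G = r_v · r_v = 25*sin(u)^2.
Evaluating at (u, v) = (3*pi/4, pi/6): E = 25, F = 0, G = 25/2.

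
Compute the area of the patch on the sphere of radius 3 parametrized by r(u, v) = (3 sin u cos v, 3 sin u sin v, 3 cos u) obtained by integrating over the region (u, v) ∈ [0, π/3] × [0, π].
Area = 9*pi/2

Area = ∫∫ √(EG − F²) du dv with √(EG − F²) = 9*Abs(sin(u)). Integrating over [0, π/3] × [0, π] gives 9*pi/2.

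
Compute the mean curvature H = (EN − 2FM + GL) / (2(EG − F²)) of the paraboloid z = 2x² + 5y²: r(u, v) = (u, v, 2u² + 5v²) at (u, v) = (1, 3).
H = 1887*sqrt(917)/840889

With E = 16*u^2 + 1, F = 40*u*v, G = 100*v^2 + 1, L = 4/sqrt(16*u^2 + 100*v^2 + 1), M = 0, N = 10/sqrt(16*u^2 + 100*v^2 + 1), assemble
  H = (EN − 2FM + GL) / (2(EG − F²)) = (80*u^2 + 200*v^2 + 7)/(16*u^2 + 100*v^2 + 1)^(3/2).
At (u, v) = (1, 3): H = 1887*sqrt(917)/840889.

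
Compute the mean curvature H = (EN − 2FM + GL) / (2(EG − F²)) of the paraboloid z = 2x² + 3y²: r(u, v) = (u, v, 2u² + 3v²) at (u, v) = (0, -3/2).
H = 167*sqrt(82)/6724

With E = 16*u^2 + 1, F = 24*u*v, G = 36*v^2 + 1, L = 4/sqrt(16*u^2 + 36*v^2 + 1), M = 0, N = 6/sqrt(16*u^2 + 36*v^2 + 1), assemble
  H = (EN − 2FM + GL) / (2(EG − F²)) = (48*u^2 + 72*v^2 + 5)/(16*u^2 + 36*v^2 + 1)^(3/2).
At (u, v) = (0, -3/2): H = 167*sqrt(82)/6724.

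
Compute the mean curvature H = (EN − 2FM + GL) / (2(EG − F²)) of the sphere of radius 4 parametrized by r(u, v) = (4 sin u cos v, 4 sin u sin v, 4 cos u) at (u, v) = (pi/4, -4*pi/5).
H = -1/4

With E = 16, F = 0, G = 16*sin(u)^2, L = -4*sin(u)/Abs(sin(u)), M = 0, N = -4*sin(u)^3/Abs(sin(u)), assemble
  H = (EN − 2FM + GL) / (2(EG − F²)) = -sin(u)/(4*Abs(sin(u))).
At (u, v) = (pi/4, -4*pi/5): H = -1/4.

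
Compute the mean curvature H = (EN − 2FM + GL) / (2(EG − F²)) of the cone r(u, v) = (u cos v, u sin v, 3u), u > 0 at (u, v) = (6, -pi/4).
H = sqrt(10)/40

With E = 10, F = 0, G = u^2, L = 0, M = 0, N = 3*sqrt(10)*u^2/(10*Abs(u)), assemble
  H = (EN − 2FM + GL) / (2(EG − F²)) = 3*sqrt(10)/(20*Abs(u)).
At (u, v) = (6, -pi/4): H = sqrt(10)/40.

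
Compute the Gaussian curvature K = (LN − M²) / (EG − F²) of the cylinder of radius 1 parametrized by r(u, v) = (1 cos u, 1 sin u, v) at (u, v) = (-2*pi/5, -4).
K = 0

Coefficients of the first fundamental form: E = 1, F = 0, G = 1.
Coefficients of the second fundamental form: L = -1, M = 0, N = 0.
Assemble K = (LN − M²)/(EG − F²) = 0. At (u, v) = (-2*pi/5, -4): K = 0.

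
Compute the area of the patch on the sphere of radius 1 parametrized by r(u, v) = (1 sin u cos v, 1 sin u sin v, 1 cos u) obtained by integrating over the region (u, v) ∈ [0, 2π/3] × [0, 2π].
Area = 3*pi

Area = ∫∫ √(EG − F²) du dv with √(EG − F²) = Abs(sin(u)). Integrating over [0, 2π/3] × [0, 2π] gives 3*pi.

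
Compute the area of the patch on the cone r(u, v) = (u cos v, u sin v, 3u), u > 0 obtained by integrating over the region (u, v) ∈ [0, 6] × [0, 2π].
Area = 36*sqrt(10)*pi

Area = ∫∫ √(EG − F²) du dv with √(EG − F²) = sqrt(10)*Abs(u). Integrating over [0, 6] × [0, 2π] gives 36*sqrt(10)*pi.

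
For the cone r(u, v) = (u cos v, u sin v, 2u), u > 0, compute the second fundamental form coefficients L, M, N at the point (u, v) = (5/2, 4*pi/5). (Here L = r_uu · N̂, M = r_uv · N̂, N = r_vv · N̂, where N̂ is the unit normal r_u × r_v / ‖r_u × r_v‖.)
L = 0;  M = 0;  N = sqrt(5)

Compute the unit normal N̂(u, v) = (-2*sqrt(5)*u*cos(v)/(5*Abs(u)), -2*sqrt(5)*u*sin(v)/(5*Abs(u)), sqrt(5)*u/(5*Abs(u))), and the second partials r_uu, r_uv, r_vv. Take dot products:
  L(u, v) = r_uu · N̂ = 0,
  M(u, v) = r_uv · N̂ = 0,
  N(u, v) = r_vv · N̂ = 2*sqrt(5)*u^2/(5*Abs(u)).
Evaluating at (u, v) = (5/2, 4*pi/5):
  L = 0, M = 0, N = sqrt(5).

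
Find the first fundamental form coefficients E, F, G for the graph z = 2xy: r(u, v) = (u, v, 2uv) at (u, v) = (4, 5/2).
E = 26;  F = 40;  G = 65

Partials: r_u = (1, 0, 2*v), r_v = (0, 1, 2*u). As functions of (u, v):
  E = r_u · r_u = 4*v^2 + 1,
  F = r_u · r_v = 4*u*v,
  G = r_v · r_v = 4*u^2 + 1.
Evaluating at (u, v) = (4, 5/2): E = 26, F = 40, G = 65.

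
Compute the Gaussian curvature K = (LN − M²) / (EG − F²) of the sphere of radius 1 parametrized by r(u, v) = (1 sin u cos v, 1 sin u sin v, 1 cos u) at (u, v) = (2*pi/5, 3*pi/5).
K = 1

Coefficients of the first fundamental form: E = 1, F = 0, G = sin(u)^2.
Coefficients of the second fundamental form: L = -sin(u)/Abs(sin(u)), M = 0, N = -sin(u)^3/Abs(sin(u)).
Assemble K = (LN − M²)/(EG − F²) = 1. At (u, v) = (2*pi/5, 3*pi/5): K = 1.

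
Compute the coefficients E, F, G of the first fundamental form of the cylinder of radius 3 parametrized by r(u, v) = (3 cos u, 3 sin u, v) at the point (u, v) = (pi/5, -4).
E = 9;  F = 0;  G = 1

Partials: r_u = (-3*sin(u), 3*cos(u), 0), r_v = (0, 0, 1). As functions of (u, v):
  E = r_u · r_u = 9,
  F = r_u · r_v = 0,
  G = r_v · r_v = 1.
Evaluating at (u, v) = (pi/5, -4): E = 9, F = 0, G = 1.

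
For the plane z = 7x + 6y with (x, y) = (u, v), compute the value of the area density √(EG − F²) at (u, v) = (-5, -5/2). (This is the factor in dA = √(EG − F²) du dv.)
√(EG − F²)|_{(-5, -5/2)} = sqrt(86)

E = 50, F = 42, G = 37, so EG − F² = 86. Taking the positive square root: √(EG − F²) = sqrt(86). At (u, v) = (-5, -5/2): sqrt(86).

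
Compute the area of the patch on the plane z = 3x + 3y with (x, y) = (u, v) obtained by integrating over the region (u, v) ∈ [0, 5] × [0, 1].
Area = 5*sqrt(19)

Area = ∫∫ √(EG − F²) du dv with √(EG − F²) = sqrt(19). Integrating over [0, 5] × [0, 1] gives 5*sqrt(19).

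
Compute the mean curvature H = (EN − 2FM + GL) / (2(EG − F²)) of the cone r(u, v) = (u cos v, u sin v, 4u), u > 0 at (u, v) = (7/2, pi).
H = 4*sqrt(17)/119

With E = 17, F = 0, G = u^2, L = 0, M = 0, N = 4*sqrt(17)*u^2/(17*Abs(u)), assemble
  H = (EN − 2FM + GL) / (2(EG − F²)) = 2*sqrt(17)/(17*Abs(u)).
At (u, v) = (7/2, pi): H = 4*sqrt(17)/119.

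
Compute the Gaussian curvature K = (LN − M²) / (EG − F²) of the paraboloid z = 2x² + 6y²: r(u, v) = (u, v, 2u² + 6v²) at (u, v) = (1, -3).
K = 48/1723969

Coefficients of the first fundamental form: E = 16*u^2 + 1, F = 48*u*v, G = 144*v^2 + 1.
Coefficients of the second fundamental form: L = 4/sqrt(16*u^2 + 144*v^2 + 1), M = 0, N = 12/sqrt(16*u^2 + 144*v^2 + 1).
Assemble K = (LN − M²)/(EG − F²) = 48/(256*u^4 + 4608*u^2*v^2 + 32*u^2 + 20736*v^4 + 288*v^2 + 1). At (u, v) = (1, -3): K = 48/1723969.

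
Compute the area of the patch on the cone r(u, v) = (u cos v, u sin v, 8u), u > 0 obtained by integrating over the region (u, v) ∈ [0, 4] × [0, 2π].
Area = 16*sqrt(65)*pi

Area = ∫∫ √(EG − F²) du dv with √(EG − F²) = sqrt(65)*Abs(u). Integrating over [0, 4] × [0, 2π] gives 16*sqrt(65)*pi.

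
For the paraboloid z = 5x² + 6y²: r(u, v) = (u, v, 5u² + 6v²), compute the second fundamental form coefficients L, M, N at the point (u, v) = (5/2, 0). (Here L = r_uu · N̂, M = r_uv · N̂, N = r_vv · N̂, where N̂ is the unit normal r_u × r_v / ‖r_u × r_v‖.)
L = 5*sqrt(626)/313;  M = 0;  N = 6*sqrt(626)/313

Compute the unit normal N̂(u, v) = (-10*u/sqrt(100*u^2 + 144*v^2 + 1), -12*v/sqrt(100*u^2 + 144*v^2 + 1), 1/sqrt(100*u^2 + 144*v^2 + 1)), and the second partials r_uu, r_uv, r_vv. Take dot products:
  L(u, v) = r_uu · N̂ = 10/sqrt(100*u^2 + 144*v^2 + 1),
  M(u, v) = r_uv · N̂ = 0,
  N(u, v) = r_vv · N̂ = 12/sqrt(100*u^2 + 144*v^2 + 1).
Evaluating at (u, v) = (5/2, 0):
  L = 5*sqrt(626)/313, M = 0, N = 6*sqrt(626)/313.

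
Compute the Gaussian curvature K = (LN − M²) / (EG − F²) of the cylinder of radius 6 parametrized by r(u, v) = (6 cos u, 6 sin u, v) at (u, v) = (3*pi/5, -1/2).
K = 0

Coefficients of the first fundamental form: E = 36, F = 0, G = 1.
Coefficients of the second fundamental form: L = -6, M = 0, N = 0.
Assemble K = (LN − M²)/(EG − F²) = 0. At (u, v) = (3*pi/5, -1/2): K = 0.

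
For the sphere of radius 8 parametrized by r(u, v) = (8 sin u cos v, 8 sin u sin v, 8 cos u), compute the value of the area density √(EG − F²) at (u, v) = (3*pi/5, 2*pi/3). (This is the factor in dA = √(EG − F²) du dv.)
√(EG − F²)|_{(3*pi/5, 2*pi/3)} = 16*sqrt(2*sqrt(5) + 10)

E = 64, F = 0, G = 64*sin(u)^2, so EG − F² = 4096*sin(u)^2. Taking the positive square root: √(EG − F²) = 64*Abs(sin(u)). At (u, v) = (3*pi/5, 2*pi/3): 16*sqrt(2*sqrt(5) + 10).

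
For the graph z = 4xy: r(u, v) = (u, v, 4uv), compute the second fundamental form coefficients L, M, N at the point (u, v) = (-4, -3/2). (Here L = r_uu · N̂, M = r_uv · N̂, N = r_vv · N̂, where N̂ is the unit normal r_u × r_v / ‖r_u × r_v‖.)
L = 0;  M = 4*sqrt(293)/293;  N = 0

Compute the unit normal N̂(u, v) = (-4*v/sqrt(16*u^2 + 16*v^2 + 1), -4*u/sqrt(16*u^2 + 16*v^2 + 1), 1/sqrt(16*u^2 + 16*v^2 + 1)), and the second partials r_uu, r_uv, r_vv. Take dot products:
  L(u, v) = r_uu · N̂ = 0,
  M(u, v) = r_uv · N̂ = 4/sqrt(16*u^2 + 16*v^2 + 1),
  N(u, v) = r_vv · N̂ = 0.
Evaluating at (u, v) = (-4, -3/2):
  L = 0, M = 4*sqrt(293)/293, N = 0.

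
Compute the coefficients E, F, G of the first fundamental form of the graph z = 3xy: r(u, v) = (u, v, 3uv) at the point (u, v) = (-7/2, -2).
E = 37;  F = 63;  G = 445/4

Partials: r_u = (1, 0, 3*v), r_v = (0, 1, 3*u). As functions of (u, v):
  E = r_u · r_u = 9*v^2 + 1,
  F = r_u · r_v = 9*u*v,
  G = r_v · r_v = 9*u^2 + 1.
Evaluating at (u, v) = (-7/2, -2): E = 37, F = 63, G = 445/4.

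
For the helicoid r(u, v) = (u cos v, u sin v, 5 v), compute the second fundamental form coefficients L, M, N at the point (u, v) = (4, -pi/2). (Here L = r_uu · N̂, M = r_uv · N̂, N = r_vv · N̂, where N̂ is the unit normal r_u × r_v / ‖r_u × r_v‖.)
L = 0;  M = -5*sqrt(41)/41;  N = 0

Compute the unit normal N̂(u, v) = (5*sin(v)/sqrt(u^2 + 25), -5*cos(v)/sqrt(u^2 + 25), u/sqrt(u^2 + 25)), and the second partials r_uu, r_uv, r_vv. Take dot products:
  L(u, v) = r_uu · N̂ = 0,
  M(u, v) = r_uv · N̂ = -5/sqrt(u^2 + 25),
  N(u, v) = r_vv · N̂ = 0.
Evaluating at (u, v) = (4, -pi/2):
  L = 0, M = -5*sqrt(41)/41, N = 0.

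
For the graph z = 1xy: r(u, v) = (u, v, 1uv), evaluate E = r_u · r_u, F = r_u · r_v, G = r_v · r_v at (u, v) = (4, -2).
E = 5;  F = -8;  G = 17

Partials: r_u = (1, 0, v), r_v = (0, 1, u). As functions of (u, v):
  E = r_u · r_u = v^2 + 1,
  F = r_u · r_v = u*v,
  G = r_v · r_v = u^2 + 1.
Evaluating at (u, v) = (4, -2): E = 5, F = -8, G = 17.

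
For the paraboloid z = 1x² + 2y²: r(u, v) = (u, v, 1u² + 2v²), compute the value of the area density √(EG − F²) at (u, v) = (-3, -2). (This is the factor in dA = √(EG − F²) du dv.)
√(EG − F²)|_{(-3, -2)} = sqrt(101)

E = 4*u^2 + 1, F = 8*u*v, G = 16*v^2 + 1, so EG − F² = 4*u^2 + 16*v^2 + 1. Taking the positive square root: √(EG − F²) = sqrt(4*u^2 + 16*v^2 + 1). At (u, v) = (-3, -2): sqrt(101).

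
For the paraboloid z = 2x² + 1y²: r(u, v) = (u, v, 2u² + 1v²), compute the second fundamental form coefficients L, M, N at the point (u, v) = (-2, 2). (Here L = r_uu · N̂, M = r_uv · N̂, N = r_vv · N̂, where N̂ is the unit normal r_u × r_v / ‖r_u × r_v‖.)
L = 4/9;  M = 0;  N = 2/9

Compute the unit normal N̂(u, v) = (-4*u/sqrt(16*u^2 + 4*v^2 + 1), -2*v/sqrt(16*u^2 + 4*v^2 + 1), 1/sqrt(16*u^2 + 4*v^2 + 1)), and the second partials r_uu, r_uv, r_vv. Take dot products:
  L(u, v) = r_uu · N̂ = 4/sqrt(16*u^2 + 4*v^2 + 1),
  M(u, v) = r_uv · N̂ = 0,
  N(u, v) = r_vv · N̂ = 2/sqrt(16*u^2 + 4*v^2 + 1).
Evaluating at (u, v) = (-2, 2):
  L = 4/9, M = 0, N = 2/9.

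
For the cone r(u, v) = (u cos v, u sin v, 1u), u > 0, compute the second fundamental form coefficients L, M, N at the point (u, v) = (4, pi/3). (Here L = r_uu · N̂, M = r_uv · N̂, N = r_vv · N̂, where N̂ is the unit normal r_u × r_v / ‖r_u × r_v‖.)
L = 0;  M = 0;  N = 2*sqrt(2)

Compute the unit normal N̂(u, v) = (-sqrt(2)*u*cos(v)/(2*Abs(u)), -sqrt(2)*u*sin(v)/(2*Abs(u)), sqrt(2)*u/(2*Abs(u))), and the second partials r_uu, r_uv, r_vv. Take dot products:
  L(u, v) = r_uu · N̂ = 0,
  M(u, v) = r_uv · N̂ = 0,
  N(u, v) = r_vv · N̂ = sqrt(2)*u^2/(2*Abs(u)).
Evaluating at (u, v) = (4, pi/3):
  L = 0, M = 0, N = 2*sqrt(2).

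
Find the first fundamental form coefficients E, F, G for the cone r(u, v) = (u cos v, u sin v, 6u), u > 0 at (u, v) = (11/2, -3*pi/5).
E = 37;  F = 0;  G = 121/4

Partials: r_u = (cos(v), sin(v), 6), r_v = (-u*sin(v), u*cos(v), 0). As functions of (u, v):
  E = r_u · r_u = 37,
  F = r_u · r_v = 0,
  G = r_v · r_v = u^2.
Evaluating at (u, v) = (11/2, -3*pi/5): E = 37, F = 0, G = 121/4.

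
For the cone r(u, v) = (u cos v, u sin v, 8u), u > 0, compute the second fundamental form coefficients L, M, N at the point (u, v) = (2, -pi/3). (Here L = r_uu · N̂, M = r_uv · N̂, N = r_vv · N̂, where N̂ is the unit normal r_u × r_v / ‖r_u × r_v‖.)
L = 0;  M = 0;  N = 16*sqrt(65)/65

Compute the unit normal N̂(u, v) = (-8*sqrt(65)*u*cos(v)/(65*Abs(u)), -8*sqrt(65)*u*sin(v)/(65*Abs(u)), sqrt(65)*u/(65*Abs(u))), and the second partials r_uu, r_uv, r_vv. Take dot products:
  L(u, v) = r_uu · N̂ = 0,
  M(u, v) = r_uv · N̂ = 0,
  N(u, v) = r_vv · N̂ = 8*sqrt(65)*u^2/(65*Abs(u)).
Evaluating at (u, v) = (2, -pi/3):
  L = 0, M = 0, N = 16*sqrt(65)/65.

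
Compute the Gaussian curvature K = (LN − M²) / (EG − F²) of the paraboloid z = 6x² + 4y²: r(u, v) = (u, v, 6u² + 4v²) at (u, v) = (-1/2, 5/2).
K = 96/190969

Coefficients of the first fundamental form: E = 144*u^2 + 1, F = 96*u*v, G = 64*v^2 + 1.
Coefficients of the second fundamental form: L = 12/sqrt(144*u^2 + 64*v^2 + 1), M = 0, N = 8/sqrt(144*u^2 + 64*v^2 + 1).
Assemble K = (LN − M²)/(EG − F²) = 96/(20736*u^4 + 18432*u^2*v^2 + 288*u^2 + 4096*v^4 + 128*v^2 + 1). At (u, v) = (-1/2, 5/2): K = 96/190969.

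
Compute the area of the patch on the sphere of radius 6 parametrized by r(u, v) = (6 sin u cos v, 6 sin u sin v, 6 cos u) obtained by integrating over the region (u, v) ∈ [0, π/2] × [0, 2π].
Area = 72*pi

Area = ∫∫ √(EG − F²) du dv with √(EG − F²) = 36*Abs(sin(u)). Integrating over [0, π/2] × [0, 2π] gives 72*pi.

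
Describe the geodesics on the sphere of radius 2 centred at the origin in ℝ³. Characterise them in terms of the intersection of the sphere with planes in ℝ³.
Geodesics on the sphere of radius 2 are great circles — circles of radius 2 obtained as the intersection of the sphere with planes through the origin (the centre of the sphere).

A curve α(t) of nonzero constant speed on the sphere of radius 2 is a geodesic iff its acceleration α̈ is everywhere normal to the surface, i.e. parallel to the radial vector α(t). Then d/dt(α × α̇) = α̇ × α̇ + α × α̈ = 0, so α × α̇ is a constant vector n ≠ 0 and α(t) · n = 0 for all t: α lies in the plane through the origin with normal n. The intersection of that plane with the sphere is a circle of radius 2 (a great circle). Conversely, a great circle traversed at constant speed has centripetal acceleration pointing at the origin, hence normal to the sphere, so every great circle is a geodesic.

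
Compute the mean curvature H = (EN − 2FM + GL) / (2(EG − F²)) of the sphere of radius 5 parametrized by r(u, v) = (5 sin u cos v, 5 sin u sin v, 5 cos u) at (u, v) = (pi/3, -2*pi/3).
H = -1/5

With E = 25, F = 0, G = 25*sin(u)^2, L = -5*sin(u)/Abs(sin(u)), M = 0, N = -5*sin(u)^3/Abs(sin(u)), assemble
  H = (EN − 2FM + GL) / (2(EG − F²)) = -sin(u)/(5*Abs(sin(u))).
At (u, v) = (pi/3, -2*pi/3): H = -1/5.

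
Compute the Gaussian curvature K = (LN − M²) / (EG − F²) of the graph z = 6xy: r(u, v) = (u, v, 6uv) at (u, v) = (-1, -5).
K = -36/877969

Coefficients of the first fundamental form: E = 36*v^2 + 1, F = 36*u*v, G = 36*u^2 + 1.
Coefficients of the second fundamental form: L = 0, M = 6/sqrt(36*u^2 + 36*v^2 + 1), N = 0.
Assemble K = (LN − M²)/(EG − F²) = -36/(1296*u^4 + 2592*u^2*v^2 + 72*u^2 + 1296*v^4 + 72*v^2 + 1). At (u, v) = (-1, -5): K = -36/877969.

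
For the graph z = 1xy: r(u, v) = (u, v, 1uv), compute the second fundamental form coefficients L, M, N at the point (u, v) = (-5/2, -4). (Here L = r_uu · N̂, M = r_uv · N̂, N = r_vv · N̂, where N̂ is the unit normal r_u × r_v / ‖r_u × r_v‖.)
L = 0;  M = 2*sqrt(93)/93;  N = 0

Compute the unit normal N̂(u, v) = (-v/sqrt(u^2 + v^2 + 1), -u/sqrt(u^2 + v^2 + 1), 1/sqrt(u^2 + v^2 + 1)), and the second partials r_uu, r_uv, r_vv. Take dot products:
  L(u, v) = r_uu · N̂ = 0,
  M(u, v) = r_uv · N̂ = 1/sqrt(u^2 + v^2 + 1),
  N(u, v) = r_vv · N̂ = 0.
Evaluating at (u, v) = (-5/2, -4):
  L = 0, M = 2*sqrt(93)/93, N = 0.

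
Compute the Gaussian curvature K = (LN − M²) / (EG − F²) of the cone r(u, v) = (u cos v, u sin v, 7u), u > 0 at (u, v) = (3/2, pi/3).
K = 0

Coefficients of the first fundamental form: E = 50, F = 0, G = u^2.
Coefficients of the second fundamental form: L = 0, M = 0, N = 7*sqrt(2)*u^2/(10*Abs(u)).
Assemble K = (LN − M²)/(EG − F²) = 0. At (u, v) = (3/2, pi/3): K = 0.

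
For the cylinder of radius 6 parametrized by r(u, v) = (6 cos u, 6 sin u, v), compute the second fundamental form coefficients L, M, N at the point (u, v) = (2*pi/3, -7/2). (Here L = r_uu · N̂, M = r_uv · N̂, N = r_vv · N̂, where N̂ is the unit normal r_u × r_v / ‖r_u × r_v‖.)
L = -6;  M = 0;  N = 0

Compute the unit normal N̂(u, v) = (cos(u), sin(u), 0), and the second partials r_uu, r_uv, r_vv. Take dot products:
  L(u, v) = r_uu · N̂ = -6,
  M(u, v) = r_uv · N̂ = 0,
  N(u, v) = r_vv · N̂ = 0.
Evaluating at (u, v) = (2*pi/3, -7/2):
  L = -6, M = 0, N = 0.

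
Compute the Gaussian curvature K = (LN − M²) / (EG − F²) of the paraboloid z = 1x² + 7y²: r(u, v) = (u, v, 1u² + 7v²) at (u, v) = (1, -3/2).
K = 7/49729

Coefficients of the first fundamental form: E = 4*u^2 + 1, F = 28*u*v, G = 196*v^2 + 1.
Coefficients of the second fundamental form: L = 2/sqrt(4*u^2 + 196*v^2 + 1), M = 0, N = 14/sqrt(4*u^2 + 196*v^2 + 1).
Assemble K = (LN − M²)/(EG − F²) = 28/(16*u^4 + 1568*u^2*v^2 + 8*u^2 + 38416*v^4 + 392*v^2 + 1). At (u, v) = (1, -3/2): K = 7/49729.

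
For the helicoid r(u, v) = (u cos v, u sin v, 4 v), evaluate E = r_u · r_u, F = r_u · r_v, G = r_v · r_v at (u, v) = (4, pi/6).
E = 1;  F = 0;  G = 32

Partials: r_u = (cos(v), sin(v), 0), r_v = (-u*sin(v), u*cos(v), 4). As functions of (u, v):
  E = r_u · r_u = 1,
  F = r_u · r_v = 0,
  G = r_v · r_v = u^2 + 16.
Evaluating at (u, v) = (4, pi/6): E = 1, F = 0, G = 32.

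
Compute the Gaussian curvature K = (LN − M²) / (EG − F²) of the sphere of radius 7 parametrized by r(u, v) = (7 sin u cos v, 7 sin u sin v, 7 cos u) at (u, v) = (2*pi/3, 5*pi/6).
K = 1/49

Coefficients of the first fundamental form: E = 49, F = 0, G = 49*sin(u)^2.
Coefficients of the second fundamental form: L = -7*sin(u)/Abs(sin(u)), M = 0, N = -7*sin(u)^3/Abs(sin(u)).
Assemble K = (LN − M²)/(EG − F²) = 1/49. At (u, v) = (2*pi/3, 5*pi/6): K = 1/49.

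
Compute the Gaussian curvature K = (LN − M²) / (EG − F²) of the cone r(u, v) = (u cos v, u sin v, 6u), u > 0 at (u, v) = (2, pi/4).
K = 0

Coefficients of the first fundamental form: E = 37, F = 0, G = u^2.
Coefficients of the second fundamental form: L = 0, M = 0, N = 6*sqrt(37)*u^2/(37*Abs(u)).
Assemble K = (LN − M²)/(EG − F²) = 0. At (u, v) = (2, pi/4): K = 0.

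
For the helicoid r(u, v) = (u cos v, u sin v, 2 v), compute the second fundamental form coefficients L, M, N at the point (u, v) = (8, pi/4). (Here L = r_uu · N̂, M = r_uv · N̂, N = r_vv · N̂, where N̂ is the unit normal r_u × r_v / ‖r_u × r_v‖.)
L = 0;  M = -sqrt(17)/17;  N = 0

Compute the unit normal N̂(u, v) = (2*sin(v)/sqrt(u^2 + 4), -2*cos(v)/sqrt(u^2 + 4), u/sqrt(u^2 + 4)), and the second partials r_uu, r_uv, r_vv. Take dot products:
  L(u, v) = r_uu · N̂ = 0,
  M(u, v) = r_uv · N̂ = -2/sqrt(u^2 + 4),
  N(u, v) = r_vv · N̂ = 0.
Evaluating at (u, v) = (8, pi/4):
  L = 0, M = -sqrt(17)/17, N = 0.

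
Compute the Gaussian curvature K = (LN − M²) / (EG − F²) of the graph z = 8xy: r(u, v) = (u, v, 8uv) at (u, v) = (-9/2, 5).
K = -64/8392609

Coefficients of the first fundamental form: E = 64*v^2 + 1, F = 64*u*v, G = 64*u^2 + 1.
Coefficients of the second fundamental form: L = 0, M = 8/sqrt(64*u^2 + 64*v^2 + 1), N = 0.
Assemble K = (LN − M²)/(EG − F²) = -64/(4096*u^4 + 8192*u^2*v^2 + 128*u^2 + 4096*v^4 + 128*v^2 + 1). At (u, v) = (-9/2, 5): K = -64/8392609.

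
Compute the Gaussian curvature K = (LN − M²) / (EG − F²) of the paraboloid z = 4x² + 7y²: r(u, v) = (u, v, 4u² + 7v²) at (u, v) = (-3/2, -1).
K = 112/116281

Coefficients of the first fundamental form: E = 64*u^2 + 1, F = 112*u*v, G = 196*v^2 + 1.
Coefficients of the second fundamental form: L = 8/sqrt(64*u^2 + 196*v^2 + 1), M = 0, N = 14/sqrt(64*u^2 + 196*v^2 + 1).
Assemble K = (LN − M²)/(EG − F²) = 112/(4096*u^4 + 25088*u^2*v^2 + 128*u^2 + 38416*v^4 + 392*v^2 + 1). At (u, v) = (-3/2, -1): K = 112/116281.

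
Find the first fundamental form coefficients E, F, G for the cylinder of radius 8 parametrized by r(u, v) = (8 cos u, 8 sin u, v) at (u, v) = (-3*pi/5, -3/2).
E = 64;  F = 0;  G = 1

Partials: r_u = (-8*sin(u), 8*cos(u), 0), r_v = (0, 0, 1). As functions of (u, v):
  E = r_u · r_u = 64,
  F = r_u · r_v = 0,
  G = r_v · r_v = 1.
Evaluating at (u, v) = (-3*pi/5, -3/2): E = 64, F = 0, G = 1.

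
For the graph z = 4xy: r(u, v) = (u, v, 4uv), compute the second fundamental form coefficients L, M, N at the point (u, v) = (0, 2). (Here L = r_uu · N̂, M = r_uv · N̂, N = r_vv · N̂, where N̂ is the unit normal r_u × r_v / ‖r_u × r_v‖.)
L = 0;  M = 4*sqrt(65)/65;  N = 0

Compute the unit normal N̂(u, v) = (-4*v/sqrt(16*u^2 + 16*v^2 + 1), -4*u/sqrt(16*u^2 + 16*v^2 + 1), 1/sqrt(16*u^2 + 16*v^2 + 1)), and the second partials r_uu, r_uv, r_vv. Take dot products:
  L(u, v) = r_uu · N̂ = 0,
  M(u, v) = r_uv · N̂ = 4/sqrt(16*u^2 + 16*v^2 + 1),
  N(u, v) = r_vv · N̂ = 0.
Evaluating at (u, v) = (0, 2):
  L = 0, M = 4*sqrt(65)/65, N = 0.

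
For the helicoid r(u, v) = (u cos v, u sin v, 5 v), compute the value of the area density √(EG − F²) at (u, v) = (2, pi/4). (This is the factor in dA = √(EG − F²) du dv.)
√(EG − F²)|_{(2, pi/4)} = sqrt(29)

E = 1, F = 0, G = u^2 + 25, so EG − F² = u^2 + 25. Taking the positive square root: √(EG − F²) = sqrt(u^2 + 25). At (u, v) = (2, pi/4): sqrt(29).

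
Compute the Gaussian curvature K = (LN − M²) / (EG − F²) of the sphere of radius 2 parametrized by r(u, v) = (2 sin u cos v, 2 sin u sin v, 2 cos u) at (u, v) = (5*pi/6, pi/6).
K = 1/4

Coefficients of the first fundamental form: E = 4, F = 0, G = 4*sin(u)^2.
Coefficients of the second fundamental form: L = -2*sin(u)/Abs(sin(u)), M = 0, N = -2*sin(u)^3/Abs(sin(u)).
Assemble K = (LN − M²)/(EG − F²) = 1/4. At (u, v) = (5*pi/6, pi/6): K = 1/4.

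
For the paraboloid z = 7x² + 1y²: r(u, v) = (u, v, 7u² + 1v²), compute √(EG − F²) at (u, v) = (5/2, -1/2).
√(EG − F²)|_{(5/2, -1/2)} = sqrt(1227)

E = 196*u^2 + 1, F = 28*u*v, G = 4*v^2 + 1; EG − F² = 196*u^2 + 4*v^2 + 1; √(EG − F²) = sqrt(196*u^2 + 4*v^2 + 1). At the given point: sqrt(1227).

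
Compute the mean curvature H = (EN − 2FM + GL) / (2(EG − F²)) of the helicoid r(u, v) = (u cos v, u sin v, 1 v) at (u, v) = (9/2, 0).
H = 0

With E = 1, F = 0, G = u^2 + 1, L = 0, M = -1/sqrt(u^2 + 1), N = 0, assemble
  H = (EN − 2FM + GL) / (2(EG − F²)) = 0.
At (u, v) = (9/2, 0): H = 0.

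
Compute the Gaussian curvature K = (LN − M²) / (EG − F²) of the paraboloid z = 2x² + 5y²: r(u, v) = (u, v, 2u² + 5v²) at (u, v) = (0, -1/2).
K = 10/169

Coefficients of the first fundamental form: E = 16*u^2 + 1, F = 40*u*v, G = 100*v^2 + 1.
Coefficients of the second fundamental form: L = 4/sqrt(16*u^2 + 100*v^2 + 1), M = 0, N = 10/sqrt(16*u^2 + 100*v^2 + 1).
Assemble K = (LN − M²)/(EG − F²) = 40/(256*u^4 + 3200*u^2*v^2 + 32*u^2 + 10000*v^4 + 200*v^2 + 1). At (u, v) = (0, -1/2): K = 10/169.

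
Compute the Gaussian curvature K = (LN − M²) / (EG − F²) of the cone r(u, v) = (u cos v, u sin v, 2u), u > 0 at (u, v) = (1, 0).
K = 0

Coefficients of the first fundamental form: E = 5, F = 0, G = u^2.
Coefficients of the second fundamental form: L = 0, M = 0, N = 2*sqrt(5)*u^2/(5*Abs(u)).
Assemble K = (LN − M²)/(EG − F²) = 0. At (u, v) = (1, 0): K = 0.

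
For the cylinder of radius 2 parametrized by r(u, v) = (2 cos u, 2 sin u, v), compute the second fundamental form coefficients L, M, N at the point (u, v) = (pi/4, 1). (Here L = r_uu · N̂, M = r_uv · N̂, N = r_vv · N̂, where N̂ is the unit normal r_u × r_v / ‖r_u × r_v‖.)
L = -2;  M = 0;  N = 0

Compute the unit normal N̂(u, v) = (cos(u), sin(u), 0), and the second partials r_uu, r_uv, r_vv. Take dot products:
  L(u, v) = r_uu · N̂ = -2,
  M(u, v) = r_uv · N̂ = 0,
  N(u, v) = r_vv · N̂ = 0.
Evaluating at (u, v) = (pi/4, 1):
  L = -2, M = 0, N = 0.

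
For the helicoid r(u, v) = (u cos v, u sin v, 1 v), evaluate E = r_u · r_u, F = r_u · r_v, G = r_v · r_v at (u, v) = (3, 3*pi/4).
E = 1;  F = 0;  G = 10

Partials: r_u = (cos(v), sin(v), 0), r_v = (-u*sin(v), u*cos(v), 1). As functions of (u, v):
  E = r_u · r_u = 1,
  F = r_u · r_v = 0,
  G = r_v · r_v = u^2 + 1.
Evaluating at (u, v) = (3, 3*pi/4): E = 1, F = 0, G = 10.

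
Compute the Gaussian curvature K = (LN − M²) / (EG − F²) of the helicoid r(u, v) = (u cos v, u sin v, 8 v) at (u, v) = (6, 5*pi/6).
K = -4/625

Coefficients of the first fundamental form: E = 1, F = 0, G = u^2 + 64.
Coefficients of the second fundamental form: L = 0, M = -8/sqrt(u^2 + 64), N = 0.
Assemble K = (LN − M²)/(EG − F²) = -64/(u^2 + 64)^2. At (u, v) = (6, 5*pi/6): K = -4/625.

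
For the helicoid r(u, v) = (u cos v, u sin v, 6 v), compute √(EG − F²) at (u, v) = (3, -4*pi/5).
√(EG − F²)|_{(3, -4*pi/5)} = 3*sqrt(5)

E = 1, F = 0, G = u^2 + 36; EG − F² = u^2 + 36; √(EG − F²) = sqrt(u^2 + 36). At the given point: 3*sqrt(5).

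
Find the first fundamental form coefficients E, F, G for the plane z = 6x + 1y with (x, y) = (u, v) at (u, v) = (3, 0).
E = 37;  F = 6;  G = 2

Partials: r_u = (1, 0, 6), r_v = (0, 1, 1). As functions of (u, v):
  E = r_u · r_u = 37,
  F = r_u · r_v = 6,
  G = r_v · r_v = 2.
Evaluating at (u, v) = (3, 0): E = 37, F = 6, G = 2.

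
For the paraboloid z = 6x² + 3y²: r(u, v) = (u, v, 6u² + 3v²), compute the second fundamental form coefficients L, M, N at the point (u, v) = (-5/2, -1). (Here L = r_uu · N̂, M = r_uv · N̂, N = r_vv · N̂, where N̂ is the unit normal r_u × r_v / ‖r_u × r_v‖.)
L = 12*sqrt(937)/937;  M = 0;  N = 6*sqrt(937)/937

Compute the unit normal N̂(u, v) = (-12*u/sqrt(144*u^2 + 36*v^2 + 1), -6*v/sqrt(144*u^2 + 36*v^2 + 1), 1/sqrt(144*u^2 + 36*v^2 + 1)), and the second partials r_uu, r_uv, r_vv. Take dot products:
  L(u, v) = r_uu · N̂ = 12/sqrt(144*u^2 + 36*v^2 + 1),
  M(u, v) = r_uv · N̂ = 0,
  N(u, v) = r_vv · N̂ = 6/sqrt(144*u^2 + 36*v^2 + 1).
Evaluating at (u, v) = (-5/2, -1):
  L = 12*sqrt(937)/937, M = 0, N = 6*sqrt(937)/937.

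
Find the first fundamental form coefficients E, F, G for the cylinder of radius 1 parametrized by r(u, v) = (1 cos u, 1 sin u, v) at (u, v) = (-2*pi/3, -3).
E = 1;  F = 0;  G = 1

Partials: r_u = (-sin(u), cos(u), 0), r_v = (0, 0, 1). As functions of (u, v):
  E = r_u · r_u = 1,
  F = r_u · r_v = 0,
  G = r_v · r_v = 1.
Evaluating at (u, v) = (-2*pi/3, -3): E = 1, F = 0, G = 1.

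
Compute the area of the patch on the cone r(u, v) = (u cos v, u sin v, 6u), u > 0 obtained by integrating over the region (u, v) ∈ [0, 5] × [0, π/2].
Area = 25*sqrt(37)*pi/4

Area = ∫∫ √(EG − F²) du dv with √(EG − F²) = sqrt(37)*Abs(u). Integrating over [0, 5] × [0, π/2] gives 25*sqrt(37)*pi/4.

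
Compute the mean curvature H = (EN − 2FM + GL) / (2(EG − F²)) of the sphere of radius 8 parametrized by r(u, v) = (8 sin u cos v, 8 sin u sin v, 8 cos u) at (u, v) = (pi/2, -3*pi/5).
H = -1/8

With E = 64, F = 0, G = 64*sin(u)^2, L = -8*sin(u)/Abs(sin(u)), M = 0, N = -8*sin(u)^3/Abs(sin(u)), assemble
  H = (EN − 2FM + GL) / (2(EG − F²)) = -sin(u)/(8*Abs(sin(u))).
At (u, v) = (pi/2, -3*pi/5): H = -1/8.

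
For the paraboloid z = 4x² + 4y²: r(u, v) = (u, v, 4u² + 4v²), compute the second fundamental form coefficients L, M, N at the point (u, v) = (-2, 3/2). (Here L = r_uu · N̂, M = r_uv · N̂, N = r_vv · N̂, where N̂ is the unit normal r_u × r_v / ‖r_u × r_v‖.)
L = 8*sqrt(401)/401;  M = 0;  N = 8*sqrt(401)/401

Compute the unit normal N̂(u, v) = (-8*u/sqrt(64*u^2 + 64*v^2 + 1), -8*v/sqrt(64*u^2 + 64*v^2 + 1), 1/sqrt(64*u^2 + 64*v^2 + 1)), and the second partials r_uu, r_uv, r_vv. Take dot products:
  L(u, v) = r_uu · N̂ = 8/sqrt(64*u^2 + 64*v^2 + 1),
  M(u, v) = r_uv · N̂ = 0,
  N(u, v) = r_vv · N̂ = 8/sqrt(64*u^2 + 64*v^2 + 1).
Evaluating at (u, v) = (-2, 3/2):
  L = 8*sqrt(401)/401, M = 0, N = 8*sqrt(401)/401.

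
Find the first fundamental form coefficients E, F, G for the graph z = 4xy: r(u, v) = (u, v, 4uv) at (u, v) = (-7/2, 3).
E = 145;  F = -168;  G = 197

Partials: r_u = (1, 0, 4*v), r_v = (0, 1, 4*u). As functions of (u, v):
  E = r_u · r_u = 16*v^2 + 1,
  F = r_u · r_v = 16*u*v,
  G = r_v · r_v = 16*u^2 + 1.
Evaluating at (u, v) = (-7/2, 3): E = 145, F = -168, G = 197.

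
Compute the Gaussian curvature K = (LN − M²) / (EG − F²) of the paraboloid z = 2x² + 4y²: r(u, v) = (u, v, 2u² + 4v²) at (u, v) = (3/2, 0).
K = 32/1369

Coefficients of the first fundamental form: E = 16*u^2 + 1, F = 32*u*v, G = 64*v^2 + 1.
Coefficients of the second fundamental form: L = 4/sqrt(16*u^2 + 64*v^2 + 1), M = 0, N = 8/sqrt(16*u^2 + 64*v^2 + 1).
Assemble K = (LN − M²)/(EG − F²) = 32/(256*u^4 + 2048*u^2*v^2 + 32*u^2 + 4096*v^4 + 128*v^2 + 1). At (u, v) = (3/2, 0): K = 32/1369.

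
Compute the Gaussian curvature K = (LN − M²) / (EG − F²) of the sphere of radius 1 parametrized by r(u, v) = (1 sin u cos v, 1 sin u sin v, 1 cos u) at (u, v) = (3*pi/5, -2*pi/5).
K = 1

Coefficients of the first fundamental form: E = 1, F = 0, G = sin(u)^2.
Coefficients of the second fundamental form: L = -sin(u)/Abs(sin(u)), M = 0, N = -sin(u)^3/Abs(sin(u)).
Assemble K = (LN − M²)/(EG − F²) = 1. At (u, v) = (3*pi/5, -2*pi/5): K = 1.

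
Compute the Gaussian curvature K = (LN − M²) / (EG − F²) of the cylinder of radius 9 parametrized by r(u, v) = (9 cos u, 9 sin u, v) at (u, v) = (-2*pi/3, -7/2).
K = 0

Coefficients of the first fundamental form: E = 81, F = 0, G = 1.
Coefficients of the second fundamental form: L = -9, M = 0, N = 0.
Assemble K = (LN − M²)/(EG − F²) = 0. At (u, v) = (-2*pi/3, -7/2): K = 0.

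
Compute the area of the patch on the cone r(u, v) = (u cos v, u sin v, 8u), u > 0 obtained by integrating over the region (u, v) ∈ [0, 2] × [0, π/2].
Area = sqrt(65)*pi

Area = ∫∫ √(EG − F²) du dv with √(EG − F²) = sqrt(65)*Abs(u). Integrating over [0, 2] × [0, π/2] gives sqrt(65)*pi.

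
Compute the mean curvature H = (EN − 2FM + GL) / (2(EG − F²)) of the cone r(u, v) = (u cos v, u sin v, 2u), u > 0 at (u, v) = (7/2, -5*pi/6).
H = 2*sqrt(5)/35

With E = 5, F = 0, G = u^2, L = 0, M = 0, N = 2*sqrt(5)*u^2/(5*Abs(u)), assemble
  H = (EN − 2FM + GL) / (2(EG − F²)) = sqrt(5)/(5*Abs(u)).
At (u, v) = (7/2, -5*pi/6): H = 2*sqrt(5)/35.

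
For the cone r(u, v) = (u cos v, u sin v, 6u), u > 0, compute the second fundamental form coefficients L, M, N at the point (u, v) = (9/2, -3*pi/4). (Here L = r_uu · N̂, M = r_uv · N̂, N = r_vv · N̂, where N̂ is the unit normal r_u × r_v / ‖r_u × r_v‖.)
L = 0;  M = 0;  N = 27*sqrt(37)/37

Compute the unit normal N̂(u, v) = (-6*sqrt(37)*u*cos(v)/(37*Abs(u)), -6*sqrt(37)*u*sin(v)/(37*Abs(u)), sqrt(37)*u/(37*Abs(u))), and the second partials r_uu, r_uv, r_vv. Take dot products:
  L(u, v) = r_uu · N̂ = 0,
  M(u, v) = r_uv · N̂ = 0,
  N(u, v) = r_vv · N̂ = 6*sqrt(37)*u^2/(37*Abs(u)).
Evaluating at (u, v) = (9/2, -3*pi/4):
  L = 0, M = 0, N = 27*sqrt(37)/37.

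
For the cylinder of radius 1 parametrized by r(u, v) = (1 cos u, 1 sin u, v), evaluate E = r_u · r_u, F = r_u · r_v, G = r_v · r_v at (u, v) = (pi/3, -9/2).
E = 1;  F = 0;  G = 1

Partials: r_u = (-sin(u), cos(u), 0), r_v = (0, 0, 1). As functions of (u, v):
  E = r_u · r_u = 1,
  F = r_u · r_v = 0,
  G = r_v · r_v = 1.
Evaluating at (u, v) = (pi/3, -9/2): E = 1, F = 0, G = 1.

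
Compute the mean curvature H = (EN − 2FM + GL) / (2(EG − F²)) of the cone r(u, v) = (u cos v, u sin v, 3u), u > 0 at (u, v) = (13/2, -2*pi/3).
H = 3*sqrt(10)/130

With E = 10, F = 0, G = u^2, L = 0, M = 0, N = 3*sqrt(10)*u^2/(10*Abs(u)), assemble
  H = (EN − 2FM + GL) / (2(EG − F²)) = 3*sqrt(10)/(20*Abs(u)).
At (u, v) = (13/2, -2*pi/3): H = 3*sqrt(10)/130.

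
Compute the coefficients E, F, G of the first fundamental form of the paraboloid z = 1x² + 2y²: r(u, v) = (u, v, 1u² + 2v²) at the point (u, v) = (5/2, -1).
E = 26;  F = -20;  G = 17

Partials: r_u = (1, 0, 2*u), r_v = (0, 1, 4*v). As functions of (u, v):
  E = r_u · r_u = 4*u^2 + 1,
  F = r_u · r_v = 8*u*v,
  G = r_v · r_v = 16*v^2 + 1.
Evaluating at (u, v) = (5/2, -1): E = 26, F = -20, G = 17.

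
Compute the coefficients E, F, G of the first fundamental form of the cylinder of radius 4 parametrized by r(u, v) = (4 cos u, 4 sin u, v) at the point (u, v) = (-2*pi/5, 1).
E = 16;  F = 0;  G = 1

Partials: r_u = (-4*sin(u), 4*cos(u), 0), r_v = (0, 0, 1). As functions of (u, v):
  E = r_u · r_u = 16,
  F = r_u · r_v = 0,
  G = r_v · r_v = 1.
Evaluating at (u, v) = (-2*pi/5, 1): E = 16, F = 0, G = 1.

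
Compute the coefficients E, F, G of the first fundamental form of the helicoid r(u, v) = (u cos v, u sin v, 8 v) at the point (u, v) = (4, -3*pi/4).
E = 1;  F = 0;  G = 80

Partials: r_u = (cos(v), sin(v), 0), r_v = (-u*sin(v), u*cos(v), 8). As functions of (u, v):
  E = r_u · r_u = 1,
  F = r_u · r_v = 0,
  G = r_v · r_v = u^2 + 64.
Evaluating at (u, v) = (4, -3*pi/4): E = 1, F = 0, G = 80.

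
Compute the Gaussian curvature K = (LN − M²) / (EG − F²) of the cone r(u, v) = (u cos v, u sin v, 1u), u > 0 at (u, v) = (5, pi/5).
K = 0

Coefficients of the first fundamental form: E = 2, F = 0, G = u^2.
Coefficients of the second fundamental form: L = 0, M = 0, N = sqrt(2)*u^2/(2*Abs(u)).
Assemble K = (LN − M²)/(EG − F²) = 0. At (u, v) = (5, pi/5): K = 0.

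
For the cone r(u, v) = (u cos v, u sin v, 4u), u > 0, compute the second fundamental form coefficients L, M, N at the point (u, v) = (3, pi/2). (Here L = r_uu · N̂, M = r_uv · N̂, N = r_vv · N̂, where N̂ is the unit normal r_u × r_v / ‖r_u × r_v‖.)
L = 0;  M = 0;  N = 12*sqrt(17)/17

Compute the unit normal N̂(u, v) = (-4*sqrt(17)*u*cos(v)/(17*Abs(u)), -4*sqrt(17)*u*sin(v)/(17*Abs(u)), sqrt(17)*u/(17*Abs(u))), and the second partials r_uu, r_uv, r_vv. Take dot products:
  L(u, v) = r_uu · N̂ = 0,
  M(u, v) = r_uv · N̂ = 0,
  N(u, v) = r_vv · N̂ = 4*sqrt(17)*u^2/(17*Abs(u)).
Evaluating at (u, v) = (3, pi/2):
  L = 0, M = 0, N = 12*sqrt(17)/17.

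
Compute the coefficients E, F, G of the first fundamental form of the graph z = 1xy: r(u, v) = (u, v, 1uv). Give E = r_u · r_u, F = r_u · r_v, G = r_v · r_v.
E = v^2 + 1;  F = u*v;  G = u^2 + 1

Compute partials: r_u = (1, 0, v), r_v = (0, 1, u). Then
  E = r_u · r_u = v^2 + 1,
  F = r_u · r_v = u*v,
  G = r_v · r_v = u^2 + 1.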